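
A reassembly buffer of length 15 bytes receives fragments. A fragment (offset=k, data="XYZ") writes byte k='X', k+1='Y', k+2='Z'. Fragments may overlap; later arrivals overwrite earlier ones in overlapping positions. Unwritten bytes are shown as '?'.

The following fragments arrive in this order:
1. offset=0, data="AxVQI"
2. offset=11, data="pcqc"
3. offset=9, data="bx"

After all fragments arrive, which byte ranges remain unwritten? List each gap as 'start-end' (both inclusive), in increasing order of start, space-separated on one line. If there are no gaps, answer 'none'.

Answer: 5-8

Derivation:
Fragment 1: offset=0 len=5
Fragment 2: offset=11 len=4
Fragment 3: offset=9 len=2
Gaps: 5-8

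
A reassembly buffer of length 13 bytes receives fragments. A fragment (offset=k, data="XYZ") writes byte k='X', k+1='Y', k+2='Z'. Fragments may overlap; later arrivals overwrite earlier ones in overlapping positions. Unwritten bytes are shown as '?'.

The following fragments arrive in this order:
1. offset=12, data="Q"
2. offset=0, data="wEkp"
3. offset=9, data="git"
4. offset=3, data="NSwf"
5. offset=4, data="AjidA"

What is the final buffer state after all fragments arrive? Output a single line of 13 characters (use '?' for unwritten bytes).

Fragment 1: offset=12 data="Q" -> buffer=????????????Q
Fragment 2: offset=0 data="wEkp" -> buffer=wEkp????????Q
Fragment 3: offset=9 data="git" -> buffer=wEkp?????gitQ
Fragment 4: offset=3 data="NSwf" -> buffer=wEkNSwf??gitQ
Fragment 5: offset=4 data="AjidA" -> buffer=wEkNAjidAgitQ

Answer: wEkNAjidAgitQ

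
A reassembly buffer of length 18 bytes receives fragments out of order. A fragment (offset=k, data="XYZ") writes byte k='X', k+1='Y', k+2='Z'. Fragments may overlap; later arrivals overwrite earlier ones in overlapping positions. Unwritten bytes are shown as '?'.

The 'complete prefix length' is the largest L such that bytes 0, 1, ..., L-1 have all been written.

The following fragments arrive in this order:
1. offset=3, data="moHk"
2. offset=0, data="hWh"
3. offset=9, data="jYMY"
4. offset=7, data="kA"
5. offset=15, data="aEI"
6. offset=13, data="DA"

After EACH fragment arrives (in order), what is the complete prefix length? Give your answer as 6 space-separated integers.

Fragment 1: offset=3 data="moHk" -> buffer=???moHk??????????? -> prefix_len=0
Fragment 2: offset=0 data="hWh" -> buffer=hWhmoHk??????????? -> prefix_len=7
Fragment 3: offset=9 data="jYMY" -> buffer=hWhmoHk??jYMY????? -> prefix_len=7
Fragment 4: offset=7 data="kA" -> buffer=hWhmoHkkAjYMY????? -> prefix_len=13
Fragment 5: offset=15 data="aEI" -> buffer=hWhmoHkkAjYMY??aEI -> prefix_len=13
Fragment 6: offset=13 data="DA" -> buffer=hWhmoHkkAjYMYDAaEI -> prefix_len=18

Answer: 0 7 7 13 13 18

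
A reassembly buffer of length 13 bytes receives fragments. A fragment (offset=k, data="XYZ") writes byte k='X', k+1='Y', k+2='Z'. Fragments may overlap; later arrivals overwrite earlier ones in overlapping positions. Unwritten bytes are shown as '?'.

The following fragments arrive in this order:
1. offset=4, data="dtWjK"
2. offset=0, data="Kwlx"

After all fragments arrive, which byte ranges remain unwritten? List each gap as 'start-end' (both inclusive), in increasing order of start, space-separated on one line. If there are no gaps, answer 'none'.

Fragment 1: offset=4 len=5
Fragment 2: offset=0 len=4
Gaps: 9-12

Answer: 9-12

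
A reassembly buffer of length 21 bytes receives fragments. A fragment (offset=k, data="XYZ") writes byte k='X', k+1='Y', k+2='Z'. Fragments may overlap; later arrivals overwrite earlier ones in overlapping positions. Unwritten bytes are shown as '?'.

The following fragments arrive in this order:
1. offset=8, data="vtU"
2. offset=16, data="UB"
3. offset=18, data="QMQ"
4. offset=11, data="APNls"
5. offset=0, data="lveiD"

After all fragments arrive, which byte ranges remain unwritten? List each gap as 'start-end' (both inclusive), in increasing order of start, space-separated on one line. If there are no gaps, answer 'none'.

Answer: 5-7

Derivation:
Fragment 1: offset=8 len=3
Fragment 2: offset=16 len=2
Fragment 3: offset=18 len=3
Fragment 4: offset=11 len=5
Fragment 5: offset=0 len=5
Gaps: 5-7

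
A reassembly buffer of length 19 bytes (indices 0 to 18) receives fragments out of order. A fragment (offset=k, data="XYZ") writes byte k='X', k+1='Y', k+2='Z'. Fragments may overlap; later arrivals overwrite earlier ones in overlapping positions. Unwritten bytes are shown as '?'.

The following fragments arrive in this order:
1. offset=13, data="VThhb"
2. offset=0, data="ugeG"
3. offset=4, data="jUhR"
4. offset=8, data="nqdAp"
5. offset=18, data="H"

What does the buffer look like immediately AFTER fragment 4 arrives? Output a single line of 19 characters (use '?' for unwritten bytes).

Fragment 1: offset=13 data="VThhb" -> buffer=?????????????VThhb?
Fragment 2: offset=0 data="ugeG" -> buffer=ugeG?????????VThhb?
Fragment 3: offset=4 data="jUhR" -> buffer=ugeGjUhR?????VThhb?
Fragment 4: offset=8 data="nqdAp" -> buffer=ugeGjUhRnqdApVThhb?

Answer: ugeGjUhRnqdApVThhb?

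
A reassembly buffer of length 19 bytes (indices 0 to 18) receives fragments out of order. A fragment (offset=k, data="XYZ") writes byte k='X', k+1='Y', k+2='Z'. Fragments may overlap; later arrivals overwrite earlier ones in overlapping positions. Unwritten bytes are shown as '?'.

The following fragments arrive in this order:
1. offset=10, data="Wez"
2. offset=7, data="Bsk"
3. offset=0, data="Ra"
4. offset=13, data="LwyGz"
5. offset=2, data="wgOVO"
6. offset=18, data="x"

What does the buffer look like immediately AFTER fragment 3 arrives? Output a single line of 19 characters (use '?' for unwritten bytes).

Fragment 1: offset=10 data="Wez" -> buffer=??????????Wez??????
Fragment 2: offset=7 data="Bsk" -> buffer=???????BskWez??????
Fragment 3: offset=0 data="Ra" -> buffer=Ra?????BskWez??????

Answer: Ra?????BskWez??????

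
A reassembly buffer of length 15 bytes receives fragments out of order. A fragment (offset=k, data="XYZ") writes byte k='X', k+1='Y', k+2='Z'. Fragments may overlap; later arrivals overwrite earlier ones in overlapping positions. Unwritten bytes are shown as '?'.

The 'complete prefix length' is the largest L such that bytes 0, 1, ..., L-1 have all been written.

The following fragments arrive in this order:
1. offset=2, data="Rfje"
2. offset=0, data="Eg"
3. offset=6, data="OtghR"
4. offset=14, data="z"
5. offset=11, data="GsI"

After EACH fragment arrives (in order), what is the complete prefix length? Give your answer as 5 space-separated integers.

Fragment 1: offset=2 data="Rfje" -> buffer=??Rfje????????? -> prefix_len=0
Fragment 2: offset=0 data="Eg" -> buffer=EgRfje????????? -> prefix_len=6
Fragment 3: offset=6 data="OtghR" -> buffer=EgRfjeOtghR???? -> prefix_len=11
Fragment 4: offset=14 data="z" -> buffer=EgRfjeOtghR???z -> prefix_len=11
Fragment 5: offset=11 data="GsI" -> buffer=EgRfjeOtghRGsIz -> prefix_len=15

Answer: 0 6 11 11 15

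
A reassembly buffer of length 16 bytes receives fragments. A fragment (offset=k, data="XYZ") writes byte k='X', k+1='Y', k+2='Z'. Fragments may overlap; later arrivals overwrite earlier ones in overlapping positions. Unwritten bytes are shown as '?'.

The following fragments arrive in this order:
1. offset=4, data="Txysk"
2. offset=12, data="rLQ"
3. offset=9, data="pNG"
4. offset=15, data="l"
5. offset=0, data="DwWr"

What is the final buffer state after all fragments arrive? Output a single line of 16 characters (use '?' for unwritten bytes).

Answer: DwWrTxyskpNGrLQl

Derivation:
Fragment 1: offset=4 data="Txysk" -> buffer=????Txysk???????
Fragment 2: offset=12 data="rLQ" -> buffer=????Txysk???rLQ?
Fragment 3: offset=9 data="pNG" -> buffer=????TxyskpNGrLQ?
Fragment 4: offset=15 data="l" -> buffer=????TxyskpNGrLQl
Fragment 5: offset=0 data="DwWr" -> buffer=DwWrTxyskpNGrLQl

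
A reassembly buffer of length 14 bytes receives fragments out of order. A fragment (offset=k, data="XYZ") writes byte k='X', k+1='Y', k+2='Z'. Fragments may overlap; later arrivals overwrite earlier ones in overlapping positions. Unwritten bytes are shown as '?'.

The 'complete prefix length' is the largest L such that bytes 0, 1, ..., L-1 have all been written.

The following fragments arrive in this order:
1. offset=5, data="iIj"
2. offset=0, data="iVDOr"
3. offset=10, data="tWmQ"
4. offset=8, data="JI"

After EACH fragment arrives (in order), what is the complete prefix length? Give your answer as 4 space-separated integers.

Answer: 0 8 8 14

Derivation:
Fragment 1: offset=5 data="iIj" -> buffer=?????iIj?????? -> prefix_len=0
Fragment 2: offset=0 data="iVDOr" -> buffer=iVDOriIj?????? -> prefix_len=8
Fragment 3: offset=10 data="tWmQ" -> buffer=iVDOriIj??tWmQ -> prefix_len=8
Fragment 4: offset=8 data="JI" -> buffer=iVDOriIjJItWmQ -> prefix_len=14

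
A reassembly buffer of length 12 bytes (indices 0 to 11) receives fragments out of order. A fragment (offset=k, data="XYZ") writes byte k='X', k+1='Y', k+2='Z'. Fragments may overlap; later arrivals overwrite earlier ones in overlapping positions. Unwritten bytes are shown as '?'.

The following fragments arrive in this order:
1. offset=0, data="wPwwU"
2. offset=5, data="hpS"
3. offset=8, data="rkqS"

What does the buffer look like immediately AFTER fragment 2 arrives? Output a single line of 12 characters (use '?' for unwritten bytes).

Fragment 1: offset=0 data="wPwwU" -> buffer=wPwwU???????
Fragment 2: offset=5 data="hpS" -> buffer=wPwwUhpS????

Answer: wPwwUhpS????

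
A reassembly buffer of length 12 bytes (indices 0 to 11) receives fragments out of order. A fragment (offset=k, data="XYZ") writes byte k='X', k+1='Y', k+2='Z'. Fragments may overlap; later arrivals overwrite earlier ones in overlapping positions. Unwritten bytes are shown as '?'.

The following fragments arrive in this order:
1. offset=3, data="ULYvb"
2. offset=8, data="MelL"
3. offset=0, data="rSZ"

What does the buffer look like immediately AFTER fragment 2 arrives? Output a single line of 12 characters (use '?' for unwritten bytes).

Fragment 1: offset=3 data="ULYvb" -> buffer=???ULYvb????
Fragment 2: offset=8 data="MelL" -> buffer=???ULYvbMelL

Answer: ???ULYvbMelL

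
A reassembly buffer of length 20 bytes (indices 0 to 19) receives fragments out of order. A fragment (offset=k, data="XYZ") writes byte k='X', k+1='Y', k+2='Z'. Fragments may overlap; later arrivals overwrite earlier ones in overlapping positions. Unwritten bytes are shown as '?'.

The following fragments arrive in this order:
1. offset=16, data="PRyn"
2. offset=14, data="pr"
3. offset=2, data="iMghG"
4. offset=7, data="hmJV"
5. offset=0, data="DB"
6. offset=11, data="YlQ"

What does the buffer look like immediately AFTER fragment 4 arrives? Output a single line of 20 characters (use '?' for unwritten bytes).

Answer: ??iMghGhmJV???prPRyn

Derivation:
Fragment 1: offset=16 data="PRyn" -> buffer=????????????????PRyn
Fragment 2: offset=14 data="pr" -> buffer=??????????????prPRyn
Fragment 3: offset=2 data="iMghG" -> buffer=??iMghG???????prPRyn
Fragment 4: offset=7 data="hmJV" -> buffer=??iMghGhmJV???prPRyn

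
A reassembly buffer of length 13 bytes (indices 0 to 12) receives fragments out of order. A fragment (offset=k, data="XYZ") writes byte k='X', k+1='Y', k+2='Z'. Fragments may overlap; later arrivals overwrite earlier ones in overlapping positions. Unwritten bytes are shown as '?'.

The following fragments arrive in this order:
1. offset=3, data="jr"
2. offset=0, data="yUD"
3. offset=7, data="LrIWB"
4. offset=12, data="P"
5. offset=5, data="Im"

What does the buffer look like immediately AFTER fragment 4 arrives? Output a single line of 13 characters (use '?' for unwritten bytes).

Answer: yUDjr??LrIWBP

Derivation:
Fragment 1: offset=3 data="jr" -> buffer=???jr????????
Fragment 2: offset=0 data="yUD" -> buffer=yUDjr????????
Fragment 3: offset=7 data="LrIWB" -> buffer=yUDjr??LrIWB?
Fragment 4: offset=12 data="P" -> buffer=yUDjr??LrIWBP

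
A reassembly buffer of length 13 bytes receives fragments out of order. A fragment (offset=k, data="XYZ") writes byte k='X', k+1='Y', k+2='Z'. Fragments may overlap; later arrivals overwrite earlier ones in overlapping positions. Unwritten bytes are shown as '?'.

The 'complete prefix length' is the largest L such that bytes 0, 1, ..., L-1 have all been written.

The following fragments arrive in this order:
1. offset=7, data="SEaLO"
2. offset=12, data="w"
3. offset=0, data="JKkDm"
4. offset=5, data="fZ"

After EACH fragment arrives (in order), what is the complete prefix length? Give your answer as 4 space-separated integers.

Answer: 0 0 5 13

Derivation:
Fragment 1: offset=7 data="SEaLO" -> buffer=???????SEaLO? -> prefix_len=0
Fragment 2: offset=12 data="w" -> buffer=???????SEaLOw -> prefix_len=0
Fragment 3: offset=0 data="JKkDm" -> buffer=JKkDm??SEaLOw -> prefix_len=5
Fragment 4: offset=5 data="fZ" -> buffer=JKkDmfZSEaLOw -> prefix_len=13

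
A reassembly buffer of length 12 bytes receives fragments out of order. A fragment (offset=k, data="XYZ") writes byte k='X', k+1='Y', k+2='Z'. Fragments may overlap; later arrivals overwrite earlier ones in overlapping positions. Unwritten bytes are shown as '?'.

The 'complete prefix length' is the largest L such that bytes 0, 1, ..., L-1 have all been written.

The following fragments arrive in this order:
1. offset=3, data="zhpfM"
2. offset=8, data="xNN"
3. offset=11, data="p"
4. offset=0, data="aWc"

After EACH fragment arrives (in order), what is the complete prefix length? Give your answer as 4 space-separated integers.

Answer: 0 0 0 12

Derivation:
Fragment 1: offset=3 data="zhpfM" -> buffer=???zhpfM???? -> prefix_len=0
Fragment 2: offset=8 data="xNN" -> buffer=???zhpfMxNN? -> prefix_len=0
Fragment 3: offset=11 data="p" -> buffer=???zhpfMxNNp -> prefix_len=0
Fragment 4: offset=0 data="aWc" -> buffer=aWczhpfMxNNp -> prefix_len=12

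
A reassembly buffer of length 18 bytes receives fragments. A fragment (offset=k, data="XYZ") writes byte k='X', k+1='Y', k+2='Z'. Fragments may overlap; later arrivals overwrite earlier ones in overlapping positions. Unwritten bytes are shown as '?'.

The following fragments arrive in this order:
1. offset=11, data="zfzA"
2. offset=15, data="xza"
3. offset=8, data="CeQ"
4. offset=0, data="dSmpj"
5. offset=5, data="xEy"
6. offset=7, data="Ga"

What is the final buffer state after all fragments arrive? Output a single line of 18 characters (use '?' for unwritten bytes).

Fragment 1: offset=11 data="zfzA" -> buffer=???????????zfzA???
Fragment 2: offset=15 data="xza" -> buffer=???????????zfzAxza
Fragment 3: offset=8 data="CeQ" -> buffer=????????CeQzfzAxza
Fragment 4: offset=0 data="dSmpj" -> buffer=dSmpj???CeQzfzAxza
Fragment 5: offset=5 data="xEy" -> buffer=dSmpjxEyCeQzfzAxza
Fragment 6: offset=7 data="Ga" -> buffer=dSmpjxEGaeQzfzAxza

Answer: dSmpjxEGaeQzfzAxza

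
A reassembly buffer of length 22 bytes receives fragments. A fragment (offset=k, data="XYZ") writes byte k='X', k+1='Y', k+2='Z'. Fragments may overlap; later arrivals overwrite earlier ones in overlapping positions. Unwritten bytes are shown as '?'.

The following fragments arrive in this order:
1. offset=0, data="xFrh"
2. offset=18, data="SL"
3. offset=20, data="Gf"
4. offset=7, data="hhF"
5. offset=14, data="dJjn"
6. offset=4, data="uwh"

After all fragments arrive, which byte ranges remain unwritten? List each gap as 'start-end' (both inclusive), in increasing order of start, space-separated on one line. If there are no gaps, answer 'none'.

Answer: 10-13

Derivation:
Fragment 1: offset=0 len=4
Fragment 2: offset=18 len=2
Fragment 3: offset=20 len=2
Fragment 4: offset=7 len=3
Fragment 5: offset=14 len=4
Fragment 6: offset=4 len=3
Gaps: 10-13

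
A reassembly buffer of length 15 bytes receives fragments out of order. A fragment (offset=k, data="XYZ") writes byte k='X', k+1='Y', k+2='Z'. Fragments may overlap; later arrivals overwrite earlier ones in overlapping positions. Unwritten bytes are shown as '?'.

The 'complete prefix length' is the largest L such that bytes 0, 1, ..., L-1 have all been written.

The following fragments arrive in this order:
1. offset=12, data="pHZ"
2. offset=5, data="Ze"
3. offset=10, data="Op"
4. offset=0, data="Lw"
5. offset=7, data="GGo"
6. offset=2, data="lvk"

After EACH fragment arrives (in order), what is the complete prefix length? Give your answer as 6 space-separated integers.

Fragment 1: offset=12 data="pHZ" -> buffer=????????????pHZ -> prefix_len=0
Fragment 2: offset=5 data="Ze" -> buffer=?????Ze?????pHZ -> prefix_len=0
Fragment 3: offset=10 data="Op" -> buffer=?????Ze???OppHZ -> prefix_len=0
Fragment 4: offset=0 data="Lw" -> buffer=Lw???Ze???OppHZ -> prefix_len=2
Fragment 5: offset=7 data="GGo" -> buffer=Lw???ZeGGoOppHZ -> prefix_len=2
Fragment 6: offset=2 data="lvk" -> buffer=LwlvkZeGGoOppHZ -> prefix_len=15

Answer: 0 0 0 2 2 15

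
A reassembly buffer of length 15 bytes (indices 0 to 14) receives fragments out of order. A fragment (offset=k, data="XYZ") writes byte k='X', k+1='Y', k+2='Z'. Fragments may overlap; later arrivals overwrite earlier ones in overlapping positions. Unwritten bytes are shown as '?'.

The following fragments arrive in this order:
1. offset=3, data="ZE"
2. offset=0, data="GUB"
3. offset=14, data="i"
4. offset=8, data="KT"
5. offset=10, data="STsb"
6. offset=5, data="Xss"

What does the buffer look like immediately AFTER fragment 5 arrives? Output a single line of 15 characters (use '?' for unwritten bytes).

Fragment 1: offset=3 data="ZE" -> buffer=???ZE??????????
Fragment 2: offset=0 data="GUB" -> buffer=GUBZE??????????
Fragment 3: offset=14 data="i" -> buffer=GUBZE?????????i
Fragment 4: offset=8 data="KT" -> buffer=GUBZE???KT????i
Fragment 5: offset=10 data="STsb" -> buffer=GUBZE???KTSTsbi

Answer: GUBZE???KTSTsbi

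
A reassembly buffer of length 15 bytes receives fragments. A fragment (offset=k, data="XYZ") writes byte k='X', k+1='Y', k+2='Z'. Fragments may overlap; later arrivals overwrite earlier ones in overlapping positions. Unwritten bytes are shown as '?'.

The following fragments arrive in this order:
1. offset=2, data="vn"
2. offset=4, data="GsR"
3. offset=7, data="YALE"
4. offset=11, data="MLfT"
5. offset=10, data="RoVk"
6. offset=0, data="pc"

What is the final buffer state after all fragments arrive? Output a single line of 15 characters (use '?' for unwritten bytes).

Answer: pcvnGsRYALRoVkT

Derivation:
Fragment 1: offset=2 data="vn" -> buffer=??vn???????????
Fragment 2: offset=4 data="GsR" -> buffer=??vnGsR????????
Fragment 3: offset=7 data="YALE" -> buffer=??vnGsRYALE????
Fragment 4: offset=11 data="MLfT" -> buffer=??vnGsRYALEMLfT
Fragment 5: offset=10 data="RoVk" -> buffer=??vnGsRYALRoVkT
Fragment 6: offset=0 data="pc" -> buffer=pcvnGsRYALRoVkT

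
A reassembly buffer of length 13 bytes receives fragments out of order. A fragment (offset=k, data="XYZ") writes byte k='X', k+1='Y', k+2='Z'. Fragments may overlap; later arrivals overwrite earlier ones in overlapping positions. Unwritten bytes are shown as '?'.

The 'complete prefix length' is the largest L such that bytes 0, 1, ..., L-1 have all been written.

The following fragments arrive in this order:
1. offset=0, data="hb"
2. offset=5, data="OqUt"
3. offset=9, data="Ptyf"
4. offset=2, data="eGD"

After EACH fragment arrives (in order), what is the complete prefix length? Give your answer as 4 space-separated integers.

Fragment 1: offset=0 data="hb" -> buffer=hb??????????? -> prefix_len=2
Fragment 2: offset=5 data="OqUt" -> buffer=hb???OqUt???? -> prefix_len=2
Fragment 3: offset=9 data="Ptyf" -> buffer=hb???OqUtPtyf -> prefix_len=2
Fragment 4: offset=2 data="eGD" -> buffer=hbeGDOqUtPtyf -> prefix_len=13

Answer: 2 2 2 13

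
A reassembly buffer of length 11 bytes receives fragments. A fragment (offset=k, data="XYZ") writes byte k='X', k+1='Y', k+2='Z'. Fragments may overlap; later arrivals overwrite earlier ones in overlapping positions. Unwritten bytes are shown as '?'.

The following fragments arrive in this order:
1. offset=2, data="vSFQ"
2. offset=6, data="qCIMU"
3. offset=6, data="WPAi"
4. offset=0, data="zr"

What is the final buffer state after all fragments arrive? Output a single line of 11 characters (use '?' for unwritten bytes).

Fragment 1: offset=2 data="vSFQ" -> buffer=??vSFQ?????
Fragment 2: offset=6 data="qCIMU" -> buffer=??vSFQqCIMU
Fragment 3: offset=6 data="WPAi" -> buffer=??vSFQWPAiU
Fragment 4: offset=0 data="zr" -> buffer=zrvSFQWPAiU

Answer: zrvSFQWPAiU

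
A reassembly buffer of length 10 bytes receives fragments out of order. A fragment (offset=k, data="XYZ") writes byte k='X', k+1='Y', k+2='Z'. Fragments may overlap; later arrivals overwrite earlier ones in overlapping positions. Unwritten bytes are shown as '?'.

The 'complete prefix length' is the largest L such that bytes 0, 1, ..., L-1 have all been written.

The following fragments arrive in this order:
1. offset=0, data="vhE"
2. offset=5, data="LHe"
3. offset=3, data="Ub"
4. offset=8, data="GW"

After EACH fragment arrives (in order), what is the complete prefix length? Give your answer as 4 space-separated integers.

Answer: 3 3 8 10

Derivation:
Fragment 1: offset=0 data="vhE" -> buffer=vhE??????? -> prefix_len=3
Fragment 2: offset=5 data="LHe" -> buffer=vhE??LHe?? -> prefix_len=3
Fragment 3: offset=3 data="Ub" -> buffer=vhEUbLHe?? -> prefix_len=8
Fragment 4: offset=8 data="GW" -> buffer=vhEUbLHeGW -> prefix_len=10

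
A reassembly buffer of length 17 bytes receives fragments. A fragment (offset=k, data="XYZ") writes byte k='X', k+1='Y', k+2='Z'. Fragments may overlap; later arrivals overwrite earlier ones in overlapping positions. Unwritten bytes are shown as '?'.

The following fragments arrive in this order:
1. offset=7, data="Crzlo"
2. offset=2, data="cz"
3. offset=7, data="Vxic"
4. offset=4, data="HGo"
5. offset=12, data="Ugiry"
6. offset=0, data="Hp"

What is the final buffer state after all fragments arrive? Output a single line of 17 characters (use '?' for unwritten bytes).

Answer: HpczHGoVxicoUgiry

Derivation:
Fragment 1: offset=7 data="Crzlo" -> buffer=???????Crzlo?????
Fragment 2: offset=2 data="cz" -> buffer=??cz???Crzlo?????
Fragment 3: offset=7 data="Vxic" -> buffer=??cz???Vxico?????
Fragment 4: offset=4 data="HGo" -> buffer=??czHGoVxico?????
Fragment 5: offset=12 data="Ugiry" -> buffer=??czHGoVxicoUgiry
Fragment 6: offset=0 data="Hp" -> buffer=HpczHGoVxicoUgiry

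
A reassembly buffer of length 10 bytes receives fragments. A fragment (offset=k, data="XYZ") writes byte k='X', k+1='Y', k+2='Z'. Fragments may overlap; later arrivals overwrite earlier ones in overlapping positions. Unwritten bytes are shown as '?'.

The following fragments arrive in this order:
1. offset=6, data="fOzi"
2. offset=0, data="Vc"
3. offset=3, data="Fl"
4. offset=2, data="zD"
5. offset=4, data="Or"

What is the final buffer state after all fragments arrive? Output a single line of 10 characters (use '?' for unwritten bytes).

Fragment 1: offset=6 data="fOzi" -> buffer=??????fOzi
Fragment 2: offset=0 data="Vc" -> buffer=Vc????fOzi
Fragment 3: offset=3 data="Fl" -> buffer=Vc?Fl?fOzi
Fragment 4: offset=2 data="zD" -> buffer=VczDl?fOzi
Fragment 5: offset=4 data="Or" -> buffer=VczDOrfOzi

Answer: VczDOrfOzi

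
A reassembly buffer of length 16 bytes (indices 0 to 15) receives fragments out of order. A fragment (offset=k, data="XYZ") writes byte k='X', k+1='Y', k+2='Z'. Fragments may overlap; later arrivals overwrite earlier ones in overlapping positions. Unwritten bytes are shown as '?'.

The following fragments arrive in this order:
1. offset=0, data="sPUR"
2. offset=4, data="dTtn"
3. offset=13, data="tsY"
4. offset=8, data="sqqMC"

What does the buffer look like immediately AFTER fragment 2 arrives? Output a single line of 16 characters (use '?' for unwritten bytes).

Fragment 1: offset=0 data="sPUR" -> buffer=sPUR????????????
Fragment 2: offset=4 data="dTtn" -> buffer=sPURdTtn????????

Answer: sPURdTtn????????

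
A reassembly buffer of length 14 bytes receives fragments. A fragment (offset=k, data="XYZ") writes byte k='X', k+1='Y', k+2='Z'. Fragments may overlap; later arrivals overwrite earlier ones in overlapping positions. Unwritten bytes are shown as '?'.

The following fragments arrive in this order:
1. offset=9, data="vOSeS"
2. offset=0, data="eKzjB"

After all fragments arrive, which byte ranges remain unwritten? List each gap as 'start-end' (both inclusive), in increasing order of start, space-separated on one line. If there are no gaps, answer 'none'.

Answer: 5-8

Derivation:
Fragment 1: offset=9 len=5
Fragment 2: offset=0 len=5
Gaps: 5-8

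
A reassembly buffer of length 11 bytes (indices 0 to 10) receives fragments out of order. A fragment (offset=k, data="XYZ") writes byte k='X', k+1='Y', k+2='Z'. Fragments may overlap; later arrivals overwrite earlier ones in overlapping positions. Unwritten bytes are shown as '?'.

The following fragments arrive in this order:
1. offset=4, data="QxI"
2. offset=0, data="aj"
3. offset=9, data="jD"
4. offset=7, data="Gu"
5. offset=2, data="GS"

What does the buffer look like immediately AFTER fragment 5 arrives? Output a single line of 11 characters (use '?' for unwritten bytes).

Answer: ajGSQxIGujD

Derivation:
Fragment 1: offset=4 data="QxI" -> buffer=????QxI????
Fragment 2: offset=0 data="aj" -> buffer=aj??QxI????
Fragment 3: offset=9 data="jD" -> buffer=aj??QxI??jD
Fragment 4: offset=7 data="Gu" -> buffer=aj??QxIGujD
Fragment 5: offset=2 data="GS" -> buffer=ajGSQxIGujD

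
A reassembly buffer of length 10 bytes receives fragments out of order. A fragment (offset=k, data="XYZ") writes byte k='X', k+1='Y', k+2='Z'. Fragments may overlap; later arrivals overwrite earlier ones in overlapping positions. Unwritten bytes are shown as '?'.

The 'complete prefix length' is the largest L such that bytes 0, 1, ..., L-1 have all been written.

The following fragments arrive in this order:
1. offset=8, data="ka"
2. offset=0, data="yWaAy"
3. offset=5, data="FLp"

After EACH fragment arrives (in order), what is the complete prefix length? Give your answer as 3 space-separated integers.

Answer: 0 5 10

Derivation:
Fragment 1: offset=8 data="ka" -> buffer=????????ka -> prefix_len=0
Fragment 2: offset=0 data="yWaAy" -> buffer=yWaAy???ka -> prefix_len=5
Fragment 3: offset=5 data="FLp" -> buffer=yWaAyFLpka -> prefix_len=10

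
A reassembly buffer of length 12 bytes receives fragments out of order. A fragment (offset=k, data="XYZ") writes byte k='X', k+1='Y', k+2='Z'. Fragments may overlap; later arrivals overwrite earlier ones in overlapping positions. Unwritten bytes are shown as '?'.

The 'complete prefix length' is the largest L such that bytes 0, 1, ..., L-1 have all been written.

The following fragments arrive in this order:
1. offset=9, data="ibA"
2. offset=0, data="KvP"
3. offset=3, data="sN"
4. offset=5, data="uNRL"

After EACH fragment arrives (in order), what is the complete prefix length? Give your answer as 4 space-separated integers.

Answer: 0 3 5 12

Derivation:
Fragment 1: offset=9 data="ibA" -> buffer=?????????ibA -> prefix_len=0
Fragment 2: offset=0 data="KvP" -> buffer=KvP??????ibA -> prefix_len=3
Fragment 3: offset=3 data="sN" -> buffer=KvPsN????ibA -> prefix_len=5
Fragment 4: offset=5 data="uNRL" -> buffer=KvPsNuNRLibA -> prefix_len=12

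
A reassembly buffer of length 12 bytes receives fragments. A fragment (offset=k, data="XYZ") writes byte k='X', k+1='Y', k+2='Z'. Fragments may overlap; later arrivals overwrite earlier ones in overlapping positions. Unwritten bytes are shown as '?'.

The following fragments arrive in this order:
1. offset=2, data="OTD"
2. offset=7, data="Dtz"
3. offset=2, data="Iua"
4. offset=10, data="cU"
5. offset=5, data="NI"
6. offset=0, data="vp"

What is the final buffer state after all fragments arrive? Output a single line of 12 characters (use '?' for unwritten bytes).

Answer: vpIuaNIDtzcU

Derivation:
Fragment 1: offset=2 data="OTD" -> buffer=??OTD???????
Fragment 2: offset=7 data="Dtz" -> buffer=??OTD??Dtz??
Fragment 3: offset=2 data="Iua" -> buffer=??Iua??Dtz??
Fragment 4: offset=10 data="cU" -> buffer=??Iua??DtzcU
Fragment 5: offset=5 data="NI" -> buffer=??IuaNIDtzcU
Fragment 6: offset=0 data="vp" -> buffer=vpIuaNIDtzcU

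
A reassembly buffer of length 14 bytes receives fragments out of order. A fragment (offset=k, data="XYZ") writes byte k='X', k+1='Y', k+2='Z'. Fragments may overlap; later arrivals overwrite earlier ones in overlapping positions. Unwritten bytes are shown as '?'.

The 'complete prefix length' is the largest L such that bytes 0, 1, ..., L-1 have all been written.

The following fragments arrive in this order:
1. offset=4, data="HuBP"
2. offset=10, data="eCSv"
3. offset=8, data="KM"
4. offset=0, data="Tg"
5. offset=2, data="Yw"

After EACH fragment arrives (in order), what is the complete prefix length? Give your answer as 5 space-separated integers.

Answer: 0 0 0 2 14

Derivation:
Fragment 1: offset=4 data="HuBP" -> buffer=????HuBP?????? -> prefix_len=0
Fragment 2: offset=10 data="eCSv" -> buffer=????HuBP??eCSv -> prefix_len=0
Fragment 3: offset=8 data="KM" -> buffer=????HuBPKMeCSv -> prefix_len=0
Fragment 4: offset=0 data="Tg" -> buffer=Tg??HuBPKMeCSv -> prefix_len=2
Fragment 5: offset=2 data="Yw" -> buffer=TgYwHuBPKMeCSv -> prefix_len=14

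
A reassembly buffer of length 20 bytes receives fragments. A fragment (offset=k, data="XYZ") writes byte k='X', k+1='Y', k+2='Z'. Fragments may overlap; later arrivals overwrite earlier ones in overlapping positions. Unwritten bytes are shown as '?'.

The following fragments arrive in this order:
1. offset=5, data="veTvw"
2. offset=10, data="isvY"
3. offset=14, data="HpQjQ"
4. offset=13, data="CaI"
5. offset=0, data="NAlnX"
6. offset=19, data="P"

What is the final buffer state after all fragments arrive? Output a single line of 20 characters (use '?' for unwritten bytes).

Fragment 1: offset=5 data="veTvw" -> buffer=?????veTvw??????????
Fragment 2: offset=10 data="isvY" -> buffer=?????veTvwisvY??????
Fragment 3: offset=14 data="HpQjQ" -> buffer=?????veTvwisvYHpQjQ?
Fragment 4: offset=13 data="CaI" -> buffer=?????veTvwisvCaIQjQ?
Fragment 5: offset=0 data="NAlnX" -> buffer=NAlnXveTvwisvCaIQjQ?
Fragment 6: offset=19 data="P" -> buffer=NAlnXveTvwisvCaIQjQP

Answer: NAlnXveTvwisvCaIQjQP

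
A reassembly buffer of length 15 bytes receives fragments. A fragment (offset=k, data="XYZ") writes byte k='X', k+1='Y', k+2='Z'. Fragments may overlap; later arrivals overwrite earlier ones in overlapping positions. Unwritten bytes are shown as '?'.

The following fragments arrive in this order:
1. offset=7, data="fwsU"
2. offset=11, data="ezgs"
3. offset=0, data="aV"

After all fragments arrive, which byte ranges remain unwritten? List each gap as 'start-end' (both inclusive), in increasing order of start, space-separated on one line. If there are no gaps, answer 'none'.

Fragment 1: offset=7 len=4
Fragment 2: offset=11 len=4
Fragment 3: offset=0 len=2
Gaps: 2-6

Answer: 2-6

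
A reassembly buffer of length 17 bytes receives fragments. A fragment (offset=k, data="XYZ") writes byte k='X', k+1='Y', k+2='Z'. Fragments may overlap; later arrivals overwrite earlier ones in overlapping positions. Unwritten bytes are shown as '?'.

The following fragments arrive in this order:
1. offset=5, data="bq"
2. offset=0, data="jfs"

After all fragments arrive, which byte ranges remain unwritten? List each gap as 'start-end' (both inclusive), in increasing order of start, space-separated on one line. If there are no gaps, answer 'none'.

Answer: 3-4 7-16

Derivation:
Fragment 1: offset=5 len=2
Fragment 2: offset=0 len=3
Gaps: 3-4 7-16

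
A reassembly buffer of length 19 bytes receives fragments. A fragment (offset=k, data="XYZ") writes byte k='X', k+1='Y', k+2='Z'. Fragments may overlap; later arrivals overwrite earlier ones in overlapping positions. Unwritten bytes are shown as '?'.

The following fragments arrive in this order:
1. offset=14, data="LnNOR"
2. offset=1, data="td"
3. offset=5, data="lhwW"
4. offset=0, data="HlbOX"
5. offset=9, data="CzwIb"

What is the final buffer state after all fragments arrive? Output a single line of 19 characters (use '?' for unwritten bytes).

Answer: HlbOXlhwWCzwIbLnNOR

Derivation:
Fragment 1: offset=14 data="LnNOR" -> buffer=??????????????LnNOR
Fragment 2: offset=1 data="td" -> buffer=?td???????????LnNOR
Fragment 3: offset=5 data="lhwW" -> buffer=?td??lhwW?????LnNOR
Fragment 4: offset=0 data="HlbOX" -> buffer=HlbOXlhwW?????LnNOR
Fragment 5: offset=9 data="CzwIb" -> buffer=HlbOXlhwWCzwIbLnNOR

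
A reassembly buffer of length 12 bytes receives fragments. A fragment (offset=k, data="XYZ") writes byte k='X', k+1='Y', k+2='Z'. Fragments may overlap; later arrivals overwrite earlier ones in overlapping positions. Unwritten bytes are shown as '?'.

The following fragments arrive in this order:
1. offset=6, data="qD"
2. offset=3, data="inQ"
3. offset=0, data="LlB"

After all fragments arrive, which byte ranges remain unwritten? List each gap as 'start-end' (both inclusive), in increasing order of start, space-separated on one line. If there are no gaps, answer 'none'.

Answer: 8-11

Derivation:
Fragment 1: offset=6 len=2
Fragment 2: offset=3 len=3
Fragment 3: offset=0 len=3
Gaps: 8-11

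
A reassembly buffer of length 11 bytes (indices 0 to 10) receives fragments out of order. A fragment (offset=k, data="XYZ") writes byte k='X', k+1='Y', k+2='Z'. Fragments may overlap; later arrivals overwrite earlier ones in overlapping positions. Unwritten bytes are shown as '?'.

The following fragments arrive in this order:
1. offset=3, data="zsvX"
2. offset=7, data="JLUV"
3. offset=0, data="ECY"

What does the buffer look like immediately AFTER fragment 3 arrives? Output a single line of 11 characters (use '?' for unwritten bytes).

Answer: ECYzsvXJLUV

Derivation:
Fragment 1: offset=3 data="zsvX" -> buffer=???zsvX????
Fragment 2: offset=7 data="JLUV" -> buffer=???zsvXJLUV
Fragment 3: offset=0 data="ECY" -> buffer=ECYzsvXJLUV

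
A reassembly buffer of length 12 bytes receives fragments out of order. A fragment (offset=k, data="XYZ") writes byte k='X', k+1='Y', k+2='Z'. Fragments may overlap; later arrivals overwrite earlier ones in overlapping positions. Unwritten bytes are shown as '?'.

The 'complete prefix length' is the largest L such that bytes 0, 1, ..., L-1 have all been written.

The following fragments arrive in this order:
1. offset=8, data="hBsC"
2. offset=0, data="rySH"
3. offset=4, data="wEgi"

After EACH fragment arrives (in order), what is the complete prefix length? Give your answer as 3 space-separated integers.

Answer: 0 4 12

Derivation:
Fragment 1: offset=8 data="hBsC" -> buffer=????????hBsC -> prefix_len=0
Fragment 2: offset=0 data="rySH" -> buffer=rySH????hBsC -> prefix_len=4
Fragment 3: offset=4 data="wEgi" -> buffer=rySHwEgihBsC -> prefix_len=12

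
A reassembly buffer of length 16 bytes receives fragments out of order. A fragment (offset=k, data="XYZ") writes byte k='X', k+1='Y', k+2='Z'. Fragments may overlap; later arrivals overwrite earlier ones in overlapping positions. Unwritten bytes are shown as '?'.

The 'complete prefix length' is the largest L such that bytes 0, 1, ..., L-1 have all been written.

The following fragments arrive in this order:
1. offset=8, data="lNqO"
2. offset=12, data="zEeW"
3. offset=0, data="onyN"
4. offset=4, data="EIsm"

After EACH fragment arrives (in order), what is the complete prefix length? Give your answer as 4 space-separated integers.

Answer: 0 0 4 16

Derivation:
Fragment 1: offset=8 data="lNqO" -> buffer=????????lNqO???? -> prefix_len=0
Fragment 2: offset=12 data="zEeW" -> buffer=????????lNqOzEeW -> prefix_len=0
Fragment 3: offset=0 data="onyN" -> buffer=onyN????lNqOzEeW -> prefix_len=4
Fragment 4: offset=4 data="EIsm" -> buffer=onyNEIsmlNqOzEeW -> prefix_len=16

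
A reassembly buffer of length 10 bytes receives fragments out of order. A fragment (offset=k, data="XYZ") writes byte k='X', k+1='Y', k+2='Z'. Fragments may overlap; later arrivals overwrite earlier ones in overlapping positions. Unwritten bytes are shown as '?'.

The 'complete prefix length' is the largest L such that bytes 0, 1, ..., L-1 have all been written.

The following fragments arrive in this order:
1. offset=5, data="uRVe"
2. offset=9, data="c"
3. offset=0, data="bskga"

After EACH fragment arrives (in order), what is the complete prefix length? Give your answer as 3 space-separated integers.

Answer: 0 0 10

Derivation:
Fragment 1: offset=5 data="uRVe" -> buffer=?????uRVe? -> prefix_len=0
Fragment 2: offset=9 data="c" -> buffer=?????uRVec -> prefix_len=0
Fragment 3: offset=0 data="bskga" -> buffer=bskgauRVec -> prefix_len=10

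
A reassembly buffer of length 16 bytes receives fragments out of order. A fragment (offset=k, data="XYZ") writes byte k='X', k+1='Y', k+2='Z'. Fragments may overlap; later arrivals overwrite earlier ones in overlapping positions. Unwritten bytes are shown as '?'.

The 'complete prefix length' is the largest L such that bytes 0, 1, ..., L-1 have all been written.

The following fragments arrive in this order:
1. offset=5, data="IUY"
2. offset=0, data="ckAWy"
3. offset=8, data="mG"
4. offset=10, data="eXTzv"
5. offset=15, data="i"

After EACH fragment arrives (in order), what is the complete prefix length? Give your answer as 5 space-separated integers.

Answer: 0 8 10 15 16

Derivation:
Fragment 1: offset=5 data="IUY" -> buffer=?????IUY???????? -> prefix_len=0
Fragment 2: offset=0 data="ckAWy" -> buffer=ckAWyIUY???????? -> prefix_len=8
Fragment 3: offset=8 data="mG" -> buffer=ckAWyIUYmG?????? -> prefix_len=10
Fragment 4: offset=10 data="eXTzv" -> buffer=ckAWyIUYmGeXTzv? -> prefix_len=15
Fragment 5: offset=15 data="i" -> buffer=ckAWyIUYmGeXTzvi -> prefix_len=16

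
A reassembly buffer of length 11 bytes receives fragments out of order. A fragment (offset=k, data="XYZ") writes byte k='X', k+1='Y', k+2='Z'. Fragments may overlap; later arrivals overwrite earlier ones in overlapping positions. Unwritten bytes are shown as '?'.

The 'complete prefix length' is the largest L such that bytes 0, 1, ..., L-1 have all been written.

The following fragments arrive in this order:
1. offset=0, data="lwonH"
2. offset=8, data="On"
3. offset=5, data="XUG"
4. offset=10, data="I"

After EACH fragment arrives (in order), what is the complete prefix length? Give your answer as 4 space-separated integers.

Answer: 5 5 10 11

Derivation:
Fragment 1: offset=0 data="lwonH" -> buffer=lwonH?????? -> prefix_len=5
Fragment 2: offset=8 data="On" -> buffer=lwonH???On? -> prefix_len=5
Fragment 3: offset=5 data="XUG" -> buffer=lwonHXUGOn? -> prefix_len=10
Fragment 4: offset=10 data="I" -> buffer=lwonHXUGOnI -> prefix_len=11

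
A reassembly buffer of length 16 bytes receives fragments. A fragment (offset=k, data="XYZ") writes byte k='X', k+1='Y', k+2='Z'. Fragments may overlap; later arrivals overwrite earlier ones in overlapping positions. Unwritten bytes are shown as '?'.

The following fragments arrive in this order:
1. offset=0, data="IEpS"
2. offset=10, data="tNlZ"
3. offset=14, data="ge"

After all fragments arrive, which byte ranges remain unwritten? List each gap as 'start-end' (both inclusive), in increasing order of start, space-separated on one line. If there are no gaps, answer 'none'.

Fragment 1: offset=0 len=4
Fragment 2: offset=10 len=4
Fragment 3: offset=14 len=2
Gaps: 4-9

Answer: 4-9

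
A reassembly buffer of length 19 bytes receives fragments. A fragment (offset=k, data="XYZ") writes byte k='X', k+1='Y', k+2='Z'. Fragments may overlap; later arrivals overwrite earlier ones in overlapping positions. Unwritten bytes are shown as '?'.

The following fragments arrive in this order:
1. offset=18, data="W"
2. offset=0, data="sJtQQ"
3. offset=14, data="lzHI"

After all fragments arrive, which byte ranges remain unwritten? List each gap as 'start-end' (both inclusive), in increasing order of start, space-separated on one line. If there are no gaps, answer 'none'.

Answer: 5-13

Derivation:
Fragment 1: offset=18 len=1
Fragment 2: offset=0 len=5
Fragment 3: offset=14 len=4
Gaps: 5-13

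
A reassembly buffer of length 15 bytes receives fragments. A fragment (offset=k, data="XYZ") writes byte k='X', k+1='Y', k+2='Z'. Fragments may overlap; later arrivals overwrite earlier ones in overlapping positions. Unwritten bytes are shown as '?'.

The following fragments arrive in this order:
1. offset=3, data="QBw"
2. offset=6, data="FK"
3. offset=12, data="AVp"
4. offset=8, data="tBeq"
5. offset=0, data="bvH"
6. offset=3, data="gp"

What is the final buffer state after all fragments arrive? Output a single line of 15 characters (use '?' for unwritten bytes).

Fragment 1: offset=3 data="QBw" -> buffer=???QBw?????????
Fragment 2: offset=6 data="FK" -> buffer=???QBwFK???????
Fragment 3: offset=12 data="AVp" -> buffer=???QBwFK????AVp
Fragment 4: offset=8 data="tBeq" -> buffer=???QBwFKtBeqAVp
Fragment 5: offset=0 data="bvH" -> buffer=bvHQBwFKtBeqAVp
Fragment 6: offset=3 data="gp" -> buffer=bvHgpwFKtBeqAVp

Answer: bvHgpwFKtBeqAVp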